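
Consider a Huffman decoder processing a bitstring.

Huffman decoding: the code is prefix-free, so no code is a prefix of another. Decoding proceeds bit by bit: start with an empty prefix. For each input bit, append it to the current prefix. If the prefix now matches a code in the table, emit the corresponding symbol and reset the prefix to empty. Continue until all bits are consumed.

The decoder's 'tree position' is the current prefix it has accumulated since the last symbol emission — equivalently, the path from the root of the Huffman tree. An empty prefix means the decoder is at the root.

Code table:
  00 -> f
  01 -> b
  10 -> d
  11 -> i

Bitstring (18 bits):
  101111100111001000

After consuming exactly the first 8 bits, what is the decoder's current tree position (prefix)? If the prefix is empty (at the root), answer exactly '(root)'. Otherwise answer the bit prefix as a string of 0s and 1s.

Answer: (root)

Derivation:
Bit 0: prefix='1' (no match yet)
Bit 1: prefix='10' -> emit 'd', reset
Bit 2: prefix='1' (no match yet)
Bit 3: prefix='11' -> emit 'i', reset
Bit 4: prefix='1' (no match yet)
Bit 5: prefix='11' -> emit 'i', reset
Bit 6: prefix='1' (no match yet)
Bit 7: prefix='10' -> emit 'd', reset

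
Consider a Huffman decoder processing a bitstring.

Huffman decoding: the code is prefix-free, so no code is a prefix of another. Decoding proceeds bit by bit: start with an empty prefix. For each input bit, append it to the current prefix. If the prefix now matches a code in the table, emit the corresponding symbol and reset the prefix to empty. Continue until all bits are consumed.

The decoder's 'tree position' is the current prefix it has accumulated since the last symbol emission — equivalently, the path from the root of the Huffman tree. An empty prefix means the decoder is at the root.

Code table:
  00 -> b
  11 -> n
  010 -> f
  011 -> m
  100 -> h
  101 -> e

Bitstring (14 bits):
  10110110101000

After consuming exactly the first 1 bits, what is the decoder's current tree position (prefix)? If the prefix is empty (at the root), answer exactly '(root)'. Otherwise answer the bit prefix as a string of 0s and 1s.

Bit 0: prefix='1' (no match yet)

Answer: 1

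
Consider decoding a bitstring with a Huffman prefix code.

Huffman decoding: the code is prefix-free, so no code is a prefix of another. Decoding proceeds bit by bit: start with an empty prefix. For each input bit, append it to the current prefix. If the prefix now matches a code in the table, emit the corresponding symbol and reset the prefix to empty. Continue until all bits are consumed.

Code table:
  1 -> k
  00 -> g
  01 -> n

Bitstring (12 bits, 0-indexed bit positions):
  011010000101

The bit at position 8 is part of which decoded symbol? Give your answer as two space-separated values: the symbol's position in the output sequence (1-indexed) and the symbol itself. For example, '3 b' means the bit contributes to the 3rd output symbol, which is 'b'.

Bit 0: prefix='0' (no match yet)
Bit 1: prefix='01' -> emit 'n', reset
Bit 2: prefix='1' -> emit 'k', reset
Bit 3: prefix='0' (no match yet)
Bit 4: prefix='01' -> emit 'n', reset
Bit 5: prefix='0' (no match yet)
Bit 6: prefix='00' -> emit 'g', reset
Bit 7: prefix='0' (no match yet)
Bit 8: prefix='00' -> emit 'g', reset
Bit 9: prefix='1' -> emit 'k', reset
Bit 10: prefix='0' (no match yet)
Bit 11: prefix='01' -> emit 'n', reset

Answer: 5 g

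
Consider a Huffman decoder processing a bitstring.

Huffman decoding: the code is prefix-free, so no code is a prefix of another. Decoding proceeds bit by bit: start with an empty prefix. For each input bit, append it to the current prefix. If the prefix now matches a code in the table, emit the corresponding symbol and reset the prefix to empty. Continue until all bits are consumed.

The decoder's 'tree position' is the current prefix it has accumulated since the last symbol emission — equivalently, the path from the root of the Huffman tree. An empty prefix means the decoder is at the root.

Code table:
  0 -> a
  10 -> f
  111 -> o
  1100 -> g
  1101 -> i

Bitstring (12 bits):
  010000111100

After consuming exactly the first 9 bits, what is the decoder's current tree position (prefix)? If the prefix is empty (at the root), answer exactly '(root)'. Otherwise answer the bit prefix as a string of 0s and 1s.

Bit 0: prefix='0' -> emit 'a', reset
Bit 1: prefix='1' (no match yet)
Bit 2: prefix='10' -> emit 'f', reset
Bit 3: prefix='0' -> emit 'a', reset
Bit 4: prefix='0' -> emit 'a', reset
Bit 5: prefix='0' -> emit 'a', reset
Bit 6: prefix='1' (no match yet)
Bit 7: prefix='11' (no match yet)
Bit 8: prefix='111' -> emit 'o', reset

Answer: (root)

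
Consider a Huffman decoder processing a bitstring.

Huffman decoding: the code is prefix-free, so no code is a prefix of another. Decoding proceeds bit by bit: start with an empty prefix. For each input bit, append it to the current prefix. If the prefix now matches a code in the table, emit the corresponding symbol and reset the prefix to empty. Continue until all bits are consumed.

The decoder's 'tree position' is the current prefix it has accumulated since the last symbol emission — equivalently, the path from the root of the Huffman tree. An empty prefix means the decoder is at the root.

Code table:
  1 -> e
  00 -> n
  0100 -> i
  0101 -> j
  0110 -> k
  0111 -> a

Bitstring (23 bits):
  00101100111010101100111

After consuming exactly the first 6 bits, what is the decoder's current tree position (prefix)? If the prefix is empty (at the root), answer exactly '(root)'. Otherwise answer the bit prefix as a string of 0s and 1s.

Bit 0: prefix='0' (no match yet)
Bit 1: prefix='00' -> emit 'n', reset
Bit 2: prefix='1' -> emit 'e', reset
Bit 3: prefix='0' (no match yet)
Bit 4: prefix='01' (no match yet)
Bit 5: prefix='011' (no match yet)

Answer: 011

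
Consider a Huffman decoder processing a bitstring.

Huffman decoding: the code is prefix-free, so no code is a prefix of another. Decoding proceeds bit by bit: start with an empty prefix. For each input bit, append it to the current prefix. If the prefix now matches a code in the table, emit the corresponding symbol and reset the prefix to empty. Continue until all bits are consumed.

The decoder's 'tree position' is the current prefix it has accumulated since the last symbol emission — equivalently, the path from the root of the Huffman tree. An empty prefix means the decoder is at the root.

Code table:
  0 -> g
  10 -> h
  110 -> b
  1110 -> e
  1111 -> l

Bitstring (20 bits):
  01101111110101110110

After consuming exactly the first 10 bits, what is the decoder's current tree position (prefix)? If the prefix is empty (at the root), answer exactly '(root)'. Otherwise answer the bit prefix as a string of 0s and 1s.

Answer: 11

Derivation:
Bit 0: prefix='0' -> emit 'g', reset
Bit 1: prefix='1' (no match yet)
Bit 2: prefix='11' (no match yet)
Bit 3: prefix='110' -> emit 'b', reset
Bit 4: prefix='1' (no match yet)
Bit 5: prefix='11' (no match yet)
Bit 6: prefix='111' (no match yet)
Bit 7: prefix='1111' -> emit 'l', reset
Bit 8: prefix='1' (no match yet)
Bit 9: prefix='11' (no match yet)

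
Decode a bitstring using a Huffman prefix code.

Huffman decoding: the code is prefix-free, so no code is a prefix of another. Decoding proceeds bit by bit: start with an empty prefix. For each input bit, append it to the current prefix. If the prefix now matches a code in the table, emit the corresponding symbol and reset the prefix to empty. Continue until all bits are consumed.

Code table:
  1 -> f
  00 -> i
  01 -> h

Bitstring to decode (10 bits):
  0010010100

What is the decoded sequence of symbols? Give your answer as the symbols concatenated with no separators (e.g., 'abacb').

Answer: ififhi

Derivation:
Bit 0: prefix='0' (no match yet)
Bit 1: prefix='00' -> emit 'i', reset
Bit 2: prefix='1' -> emit 'f', reset
Bit 3: prefix='0' (no match yet)
Bit 4: prefix='00' -> emit 'i', reset
Bit 5: prefix='1' -> emit 'f', reset
Bit 6: prefix='0' (no match yet)
Bit 7: prefix='01' -> emit 'h', reset
Bit 8: prefix='0' (no match yet)
Bit 9: prefix='00' -> emit 'i', reset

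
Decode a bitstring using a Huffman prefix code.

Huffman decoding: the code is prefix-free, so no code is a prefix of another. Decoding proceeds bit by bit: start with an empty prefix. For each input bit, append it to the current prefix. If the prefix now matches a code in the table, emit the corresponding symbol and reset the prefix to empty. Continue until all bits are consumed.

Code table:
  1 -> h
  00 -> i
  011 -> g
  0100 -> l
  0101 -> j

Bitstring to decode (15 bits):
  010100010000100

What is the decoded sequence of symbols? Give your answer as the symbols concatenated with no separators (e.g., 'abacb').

Bit 0: prefix='0' (no match yet)
Bit 1: prefix='01' (no match yet)
Bit 2: prefix='010' (no match yet)
Bit 3: prefix='0101' -> emit 'j', reset
Bit 4: prefix='0' (no match yet)
Bit 5: prefix='00' -> emit 'i', reset
Bit 6: prefix='0' (no match yet)
Bit 7: prefix='01' (no match yet)
Bit 8: prefix='010' (no match yet)
Bit 9: prefix='0100' -> emit 'l', reset
Bit 10: prefix='0' (no match yet)
Bit 11: prefix='00' -> emit 'i', reset
Bit 12: prefix='1' -> emit 'h', reset
Bit 13: prefix='0' (no match yet)
Bit 14: prefix='00' -> emit 'i', reset

Answer: jilihi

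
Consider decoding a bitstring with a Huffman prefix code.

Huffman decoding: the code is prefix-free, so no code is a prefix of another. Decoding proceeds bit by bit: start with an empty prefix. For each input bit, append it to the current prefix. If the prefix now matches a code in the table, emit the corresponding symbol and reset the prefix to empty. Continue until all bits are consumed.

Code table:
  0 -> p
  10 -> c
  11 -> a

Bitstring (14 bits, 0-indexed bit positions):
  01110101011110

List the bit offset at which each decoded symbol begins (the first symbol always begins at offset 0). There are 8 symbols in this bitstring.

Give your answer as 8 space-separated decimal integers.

Answer: 0 1 3 5 7 9 11 13

Derivation:
Bit 0: prefix='0' -> emit 'p', reset
Bit 1: prefix='1' (no match yet)
Bit 2: prefix='11' -> emit 'a', reset
Bit 3: prefix='1' (no match yet)
Bit 4: prefix='10' -> emit 'c', reset
Bit 5: prefix='1' (no match yet)
Bit 6: prefix='10' -> emit 'c', reset
Bit 7: prefix='1' (no match yet)
Bit 8: prefix='10' -> emit 'c', reset
Bit 9: prefix='1' (no match yet)
Bit 10: prefix='11' -> emit 'a', reset
Bit 11: prefix='1' (no match yet)
Bit 12: prefix='11' -> emit 'a', reset
Bit 13: prefix='0' -> emit 'p', reset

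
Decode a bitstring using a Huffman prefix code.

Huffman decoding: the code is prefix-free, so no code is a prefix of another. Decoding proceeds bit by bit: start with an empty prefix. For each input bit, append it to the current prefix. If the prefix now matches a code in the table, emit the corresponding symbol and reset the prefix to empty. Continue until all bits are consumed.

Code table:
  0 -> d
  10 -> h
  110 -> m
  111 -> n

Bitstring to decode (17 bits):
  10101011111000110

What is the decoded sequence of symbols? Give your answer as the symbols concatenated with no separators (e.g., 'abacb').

Answer: hhhnmddm

Derivation:
Bit 0: prefix='1' (no match yet)
Bit 1: prefix='10' -> emit 'h', reset
Bit 2: prefix='1' (no match yet)
Bit 3: prefix='10' -> emit 'h', reset
Bit 4: prefix='1' (no match yet)
Bit 5: prefix='10' -> emit 'h', reset
Bit 6: prefix='1' (no match yet)
Bit 7: prefix='11' (no match yet)
Bit 8: prefix='111' -> emit 'n', reset
Bit 9: prefix='1' (no match yet)
Bit 10: prefix='11' (no match yet)
Bit 11: prefix='110' -> emit 'm', reset
Bit 12: prefix='0' -> emit 'd', reset
Bit 13: prefix='0' -> emit 'd', reset
Bit 14: prefix='1' (no match yet)
Bit 15: prefix='11' (no match yet)
Bit 16: prefix='110' -> emit 'm', reset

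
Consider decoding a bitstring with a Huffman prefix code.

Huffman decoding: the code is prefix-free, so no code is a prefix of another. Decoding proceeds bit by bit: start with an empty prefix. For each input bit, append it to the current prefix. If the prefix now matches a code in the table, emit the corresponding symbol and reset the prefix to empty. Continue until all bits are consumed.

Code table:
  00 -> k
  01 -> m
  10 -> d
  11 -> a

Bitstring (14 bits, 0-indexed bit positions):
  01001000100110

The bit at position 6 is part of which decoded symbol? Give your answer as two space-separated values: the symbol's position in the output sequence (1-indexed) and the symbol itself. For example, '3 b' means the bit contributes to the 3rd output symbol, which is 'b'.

Bit 0: prefix='0' (no match yet)
Bit 1: prefix='01' -> emit 'm', reset
Bit 2: prefix='0' (no match yet)
Bit 3: prefix='00' -> emit 'k', reset
Bit 4: prefix='1' (no match yet)
Bit 5: prefix='10' -> emit 'd', reset
Bit 6: prefix='0' (no match yet)
Bit 7: prefix='00' -> emit 'k', reset
Bit 8: prefix='1' (no match yet)
Bit 9: prefix='10' -> emit 'd', reset
Bit 10: prefix='0' (no match yet)

Answer: 4 k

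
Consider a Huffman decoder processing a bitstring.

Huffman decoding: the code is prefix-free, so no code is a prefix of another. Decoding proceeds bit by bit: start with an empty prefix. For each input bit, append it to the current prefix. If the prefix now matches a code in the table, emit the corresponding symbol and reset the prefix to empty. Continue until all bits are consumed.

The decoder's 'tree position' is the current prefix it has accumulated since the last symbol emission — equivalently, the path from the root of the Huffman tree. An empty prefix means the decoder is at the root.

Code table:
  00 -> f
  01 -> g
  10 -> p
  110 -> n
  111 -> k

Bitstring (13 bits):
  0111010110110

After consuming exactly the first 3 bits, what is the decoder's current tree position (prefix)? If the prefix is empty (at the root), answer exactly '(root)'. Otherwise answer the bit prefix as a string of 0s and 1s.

Bit 0: prefix='0' (no match yet)
Bit 1: prefix='01' -> emit 'g', reset
Bit 2: prefix='1' (no match yet)

Answer: 1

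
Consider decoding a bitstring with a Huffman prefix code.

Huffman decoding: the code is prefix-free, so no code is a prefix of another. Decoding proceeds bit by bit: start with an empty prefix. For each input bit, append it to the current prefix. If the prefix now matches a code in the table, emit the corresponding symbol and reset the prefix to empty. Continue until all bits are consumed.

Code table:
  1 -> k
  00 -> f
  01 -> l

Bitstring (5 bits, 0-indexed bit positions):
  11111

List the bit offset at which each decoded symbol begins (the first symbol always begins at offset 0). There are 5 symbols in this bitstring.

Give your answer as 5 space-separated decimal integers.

Bit 0: prefix='1' -> emit 'k', reset
Bit 1: prefix='1' -> emit 'k', reset
Bit 2: prefix='1' -> emit 'k', reset
Bit 3: prefix='1' -> emit 'k', reset
Bit 4: prefix='1' -> emit 'k', reset

Answer: 0 1 2 3 4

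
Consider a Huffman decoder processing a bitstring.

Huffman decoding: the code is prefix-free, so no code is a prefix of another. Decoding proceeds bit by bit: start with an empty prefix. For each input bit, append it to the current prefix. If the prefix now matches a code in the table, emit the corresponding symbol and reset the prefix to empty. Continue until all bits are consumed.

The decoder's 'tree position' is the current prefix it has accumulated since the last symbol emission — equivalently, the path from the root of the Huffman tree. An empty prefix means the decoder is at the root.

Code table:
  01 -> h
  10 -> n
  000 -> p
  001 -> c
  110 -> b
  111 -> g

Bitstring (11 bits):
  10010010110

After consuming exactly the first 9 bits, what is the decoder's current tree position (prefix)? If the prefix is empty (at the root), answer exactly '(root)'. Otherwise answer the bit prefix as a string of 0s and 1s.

Bit 0: prefix='1' (no match yet)
Bit 1: prefix='10' -> emit 'n', reset
Bit 2: prefix='0' (no match yet)
Bit 3: prefix='01' -> emit 'h', reset
Bit 4: prefix='0' (no match yet)
Bit 5: prefix='00' (no match yet)
Bit 6: prefix='001' -> emit 'c', reset
Bit 7: prefix='0' (no match yet)
Bit 8: prefix='01' -> emit 'h', reset

Answer: (root)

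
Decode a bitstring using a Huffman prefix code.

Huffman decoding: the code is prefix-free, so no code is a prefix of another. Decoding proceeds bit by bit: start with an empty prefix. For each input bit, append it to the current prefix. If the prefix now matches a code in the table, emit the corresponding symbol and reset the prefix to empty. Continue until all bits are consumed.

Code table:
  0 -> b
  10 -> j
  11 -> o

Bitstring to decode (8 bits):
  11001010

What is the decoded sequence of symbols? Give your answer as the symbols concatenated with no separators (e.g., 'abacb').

Bit 0: prefix='1' (no match yet)
Bit 1: prefix='11' -> emit 'o', reset
Bit 2: prefix='0' -> emit 'b', reset
Bit 3: prefix='0' -> emit 'b', reset
Bit 4: prefix='1' (no match yet)
Bit 5: prefix='10' -> emit 'j', reset
Bit 6: prefix='1' (no match yet)
Bit 7: prefix='10' -> emit 'j', reset

Answer: obbjj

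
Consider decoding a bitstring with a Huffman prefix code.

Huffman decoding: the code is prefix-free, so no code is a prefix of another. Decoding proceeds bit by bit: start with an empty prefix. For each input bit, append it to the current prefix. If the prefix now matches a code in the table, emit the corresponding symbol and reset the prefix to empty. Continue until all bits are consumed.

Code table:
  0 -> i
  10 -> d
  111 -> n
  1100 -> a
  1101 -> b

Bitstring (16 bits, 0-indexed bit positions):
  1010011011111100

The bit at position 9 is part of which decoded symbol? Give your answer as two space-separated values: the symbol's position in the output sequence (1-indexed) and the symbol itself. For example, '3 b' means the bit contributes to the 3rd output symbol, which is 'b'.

Answer: 5 n

Derivation:
Bit 0: prefix='1' (no match yet)
Bit 1: prefix='10' -> emit 'd', reset
Bit 2: prefix='1' (no match yet)
Bit 3: prefix='10' -> emit 'd', reset
Bit 4: prefix='0' -> emit 'i', reset
Bit 5: prefix='1' (no match yet)
Bit 6: prefix='11' (no match yet)
Bit 7: prefix='110' (no match yet)
Bit 8: prefix='1101' -> emit 'b', reset
Bit 9: prefix='1' (no match yet)
Bit 10: prefix='11' (no match yet)
Bit 11: prefix='111' -> emit 'n', reset
Bit 12: prefix='1' (no match yet)
Bit 13: prefix='11' (no match yet)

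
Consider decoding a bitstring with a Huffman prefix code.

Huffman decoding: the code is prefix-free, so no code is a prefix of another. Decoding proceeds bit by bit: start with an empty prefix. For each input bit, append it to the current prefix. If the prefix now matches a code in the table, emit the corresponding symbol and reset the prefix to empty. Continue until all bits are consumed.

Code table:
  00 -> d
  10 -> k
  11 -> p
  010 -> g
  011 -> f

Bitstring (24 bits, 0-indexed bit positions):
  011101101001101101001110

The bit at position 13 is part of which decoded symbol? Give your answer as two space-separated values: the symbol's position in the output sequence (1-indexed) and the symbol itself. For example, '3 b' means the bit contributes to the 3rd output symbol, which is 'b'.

Answer: 6 f

Derivation:
Bit 0: prefix='0' (no match yet)
Bit 1: prefix='01' (no match yet)
Bit 2: prefix='011' -> emit 'f', reset
Bit 3: prefix='1' (no match yet)
Bit 4: prefix='10' -> emit 'k', reset
Bit 5: prefix='1' (no match yet)
Bit 6: prefix='11' -> emit 'p', reset
Bit 7: prefix='0' (no match yet)
Bit 8: prefix='01' (no match yet)
Bit 9: prefix='010' -> emit 'g', reset
Bit 10: prefix='0' (no match yet)
Bit 11: prefix='01' (no match yet)
Bit 12: prefix='011' -> emit 'f', reset
Bit 13: prefix='0' (no match yet)
Bit 14: prefix='01' (no match yet)
Bit 15: prefix='011' -> emit 'f', reset
Bit 16: prefix='0' (no match yet)
Bit 17: prefix='01' (no match yet)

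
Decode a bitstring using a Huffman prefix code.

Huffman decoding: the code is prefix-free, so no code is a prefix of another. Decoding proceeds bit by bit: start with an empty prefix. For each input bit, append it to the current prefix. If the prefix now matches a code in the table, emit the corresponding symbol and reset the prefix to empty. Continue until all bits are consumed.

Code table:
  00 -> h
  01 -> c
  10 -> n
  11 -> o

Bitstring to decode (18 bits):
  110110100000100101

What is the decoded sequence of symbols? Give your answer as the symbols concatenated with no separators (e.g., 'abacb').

Answer: ocnnhhncc

Derivation:
Bit 0: prefix='1' (no match yet)
Bit 1: prefix='11' -> emit 'o', reset
Bit 2: prefix='0' (no match yet)
Bit 3: prefix='01' -> emit 'c', reset
Bit 4: prefix='1' (no match yet)
Bit 5: prefix='10' -> emit 'n', reset
Bit 6: prefix='1' (no match yet)
Bit 7: prefix='10' -> emit 'n', reset
Bit 8: prefix='0' (no match yet)
Bit 9: prefix='00' -> emit 'h', reset
Bit 10: prefix='0' (no match yet)
Bit 11: prefix='00' -> emit 'h', reset
Bit 12: prefix='1' (no match yet)
Bit 13: prefix='10' -> emit 'n', reset
Bit 14: prefix='0' (no match yet)
Bit 15: prefix='01' -> emit 'c', reset
Bit 16: prefix='0' (no match yet)
Bit 17: prefix='01' -> emit 'c', reset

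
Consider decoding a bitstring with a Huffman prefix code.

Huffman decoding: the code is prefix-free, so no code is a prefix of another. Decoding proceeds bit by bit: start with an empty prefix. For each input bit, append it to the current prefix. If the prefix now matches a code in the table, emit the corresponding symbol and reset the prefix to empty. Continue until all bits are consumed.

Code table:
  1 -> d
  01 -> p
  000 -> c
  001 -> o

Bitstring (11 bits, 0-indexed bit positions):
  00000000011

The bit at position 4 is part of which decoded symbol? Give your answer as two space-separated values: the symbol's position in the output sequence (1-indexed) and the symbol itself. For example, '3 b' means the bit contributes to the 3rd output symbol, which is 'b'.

Bit 0: prefix='0' (no match yet)
Bit 1: prefix='00' (no match yet)
Bit 2: prefix='000' -> emit 'c', reset
Bit 3: prefix='0' (no match yet)
Bit 4: prefix='00' (no match yet)
Bit 5: prefix='000' -> emit 'c', reset
Bit 6: prefix='0' (no match yet)
Bit 7: prefix='00' (no match yet)
Bit 8: prefix='000' -> emit 'c', reset

Answer: 2 c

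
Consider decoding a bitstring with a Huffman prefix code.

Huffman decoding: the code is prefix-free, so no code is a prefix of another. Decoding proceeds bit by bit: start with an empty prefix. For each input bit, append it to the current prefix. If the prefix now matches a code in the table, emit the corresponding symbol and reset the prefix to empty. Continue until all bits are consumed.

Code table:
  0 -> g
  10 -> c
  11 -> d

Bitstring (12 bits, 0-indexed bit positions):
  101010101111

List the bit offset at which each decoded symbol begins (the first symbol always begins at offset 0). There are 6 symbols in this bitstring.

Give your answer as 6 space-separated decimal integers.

Answer: 0 2 4 6 8 10

Derivation:
Bit 0: prefix='1' (no match yet)
Bit 1: prefix='10' -> emit 'c', reset
Bit 2: prefix='1' (no match yet)
Bit 3: prefix='10' -> emit 'c', reset
Bit 4: prefix='1' (no match yet)
Bit 5: prefix='10' -> emit 'c', reset
Bit 6: prefix='1' (no match yet)
Bit 7: prefix='10' -> emit 'c', reset
Bit 8: prefix='1' (no match yet)
Bit 9: prefix='11' -> emit 'd', reset
Bit 10: prefix='1' (no match yet)
Bit 11: prefix='11' -> emit 'd', reset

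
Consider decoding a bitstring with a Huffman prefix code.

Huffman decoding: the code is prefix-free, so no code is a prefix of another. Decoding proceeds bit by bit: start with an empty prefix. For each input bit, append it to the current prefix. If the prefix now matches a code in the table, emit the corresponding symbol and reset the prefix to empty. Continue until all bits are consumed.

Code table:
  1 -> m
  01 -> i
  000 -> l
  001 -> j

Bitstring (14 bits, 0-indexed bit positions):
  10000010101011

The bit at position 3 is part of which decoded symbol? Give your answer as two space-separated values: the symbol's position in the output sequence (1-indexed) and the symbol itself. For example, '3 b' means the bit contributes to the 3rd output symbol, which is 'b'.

Answer: 2 l

Derivation:
Bit 0: prefix='1' -> emit 'm', reset
Bit 1: prefix='0' (no match yet)
Bit 2: prefix='00' (no match yet)
Bit 3: prefix='000' -> emit 'l', reset
Bit 4: prefix='0' (no match yet)
Bit 5: prefix='00' (no match yet)
Bit 6: prefix='001' -> emit 'j', reset
Bit 7: prefix='0' (no match yet)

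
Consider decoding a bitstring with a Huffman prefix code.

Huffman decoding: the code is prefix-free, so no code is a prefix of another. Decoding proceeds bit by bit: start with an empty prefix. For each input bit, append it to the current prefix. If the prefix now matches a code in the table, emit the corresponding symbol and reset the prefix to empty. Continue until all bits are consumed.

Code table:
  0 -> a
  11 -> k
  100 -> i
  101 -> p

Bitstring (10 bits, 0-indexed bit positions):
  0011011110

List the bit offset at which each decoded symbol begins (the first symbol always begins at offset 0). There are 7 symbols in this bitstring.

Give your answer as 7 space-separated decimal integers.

Bit 0: prefix='0' -> emit 'a', reset
Bit 1: prefix='0' -> emit 'a', reset
Bit 2: prefix='1' (no match yet)
Bit 3: prefix='11' -> emit 'k', reset
Bit 4: prefix='0' -> emit 'a', reset
Bit 5: prefix='1' (no match yet)
Bit 6: prefix='11' -> emit 'k', reset
Bit 7: prefix='1' (no match yet)
Bit 8: prefix='11' -> emit 'k', reset
Bit 9: prefix='0' -> emit 'a', reset

Answer: 0 1 2 4 5 7 9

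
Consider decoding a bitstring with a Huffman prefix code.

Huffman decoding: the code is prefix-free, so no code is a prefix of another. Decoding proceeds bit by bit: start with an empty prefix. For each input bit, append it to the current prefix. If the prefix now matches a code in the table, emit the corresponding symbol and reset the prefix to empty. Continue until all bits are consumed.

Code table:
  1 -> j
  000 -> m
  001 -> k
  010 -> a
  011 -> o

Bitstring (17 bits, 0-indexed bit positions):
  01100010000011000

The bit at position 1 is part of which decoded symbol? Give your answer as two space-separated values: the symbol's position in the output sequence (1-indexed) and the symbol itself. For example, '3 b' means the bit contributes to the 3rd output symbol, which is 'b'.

Answer: 1 o

Derivation:
Bit 0: prefix='0' (no match yet)
Bit 1: prefix='01' (no match yet)
Bit 2: prefix='011' -> emit 'o', reset
Bit 3: prefix='0' (no match yet)
Bit 4: prefix='00' (no match yet)
Bit 5: prefix='000' -> emit 'm', reset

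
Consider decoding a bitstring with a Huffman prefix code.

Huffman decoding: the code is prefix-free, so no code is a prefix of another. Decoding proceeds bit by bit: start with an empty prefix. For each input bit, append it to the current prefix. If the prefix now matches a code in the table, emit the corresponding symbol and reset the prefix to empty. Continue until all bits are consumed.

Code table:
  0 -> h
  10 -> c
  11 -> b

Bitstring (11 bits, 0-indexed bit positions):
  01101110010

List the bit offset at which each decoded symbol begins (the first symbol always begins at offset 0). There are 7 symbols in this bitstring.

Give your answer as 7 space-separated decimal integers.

Answer: 0 1 3 4 6 8 9

Derivation:
Bit 0: prefix='0' -> emit 'h', reset
Bit 1: prefix='1' (no match yet)
Bit 2: prefix='11' -> emit 'b', reset
Bit 3: prefix='0' -> emit 'h', reset
Bit 4: prefix='1' (no match yet)
Bit 5: prefix='11' -> emit 'b', reset
Bit 6: prefix='1' (no match yet)
Bit 7: prefix='10' -> emit 'c', reset
Bit 8: prefix='0' -> emit 'h', reset
Bit 9: prefix='1' (no match yet)
Bit 10: prefix='10' -> emit 'c', reset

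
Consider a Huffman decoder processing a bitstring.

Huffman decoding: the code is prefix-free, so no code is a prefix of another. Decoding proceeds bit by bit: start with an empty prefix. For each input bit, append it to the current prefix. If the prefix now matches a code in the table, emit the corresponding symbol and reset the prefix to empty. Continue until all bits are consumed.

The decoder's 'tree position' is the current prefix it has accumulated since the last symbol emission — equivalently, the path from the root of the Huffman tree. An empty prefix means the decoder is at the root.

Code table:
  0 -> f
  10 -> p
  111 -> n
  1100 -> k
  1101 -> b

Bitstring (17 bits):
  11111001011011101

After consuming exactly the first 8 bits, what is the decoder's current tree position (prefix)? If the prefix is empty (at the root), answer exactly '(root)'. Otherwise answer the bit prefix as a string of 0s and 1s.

Answer: 1

Derivation:
Bit 0: prefix='1' (no match yet)
Bit 1: prefix='11' (no match yet)
Bit 2: prefix='111' -> emit 'n', reset
Bit 3: prefix='1' (no match yet)
Bit 4: prefix='11' (no match yet)
Bit 5: prefix='110' (no match yet)
Bit 6: prefix='1100' -> emit 'k', reset
Bit 7: prefix='1' (no match yet)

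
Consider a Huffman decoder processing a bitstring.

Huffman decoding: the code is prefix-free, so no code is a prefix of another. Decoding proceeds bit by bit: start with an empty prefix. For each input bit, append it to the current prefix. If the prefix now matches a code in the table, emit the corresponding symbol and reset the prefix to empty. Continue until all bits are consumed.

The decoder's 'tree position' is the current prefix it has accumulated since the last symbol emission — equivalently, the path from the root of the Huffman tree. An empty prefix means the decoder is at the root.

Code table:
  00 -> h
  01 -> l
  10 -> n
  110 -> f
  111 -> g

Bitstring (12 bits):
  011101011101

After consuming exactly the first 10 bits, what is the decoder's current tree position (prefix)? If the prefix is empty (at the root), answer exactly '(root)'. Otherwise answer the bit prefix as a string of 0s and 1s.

Bit 0: prefix='0' (no match yet)
Bit 1: prefix='01' -> emit 'l', reset
Bit 2: prefix='1' (no match yet)
Bit 3: prefix='11' (no match yet)
Bit 4: prefix='110' -> emit 'f', reset
Bit 5: prefix='1' (no match yet)
Bit 6: prefix='10' -> emit 'n', reset
Bit 7: prefix='1' (no match yet)
Bit 8: prefix='11' (no match yet)
Bit 9: prefix='111' -> emit 'g', reset

Answer: (root)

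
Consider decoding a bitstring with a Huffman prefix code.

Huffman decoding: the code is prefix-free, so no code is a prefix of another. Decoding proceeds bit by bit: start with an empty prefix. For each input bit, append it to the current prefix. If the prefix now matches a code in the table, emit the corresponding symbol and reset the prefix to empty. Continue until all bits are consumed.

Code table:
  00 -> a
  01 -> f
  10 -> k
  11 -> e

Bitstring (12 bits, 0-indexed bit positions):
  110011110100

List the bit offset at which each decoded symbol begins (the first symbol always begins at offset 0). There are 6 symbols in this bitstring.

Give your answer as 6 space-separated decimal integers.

Answer: 0 2 4 6 8 10

Derivation:
Bit 0: prefix='1' (no match yet)
Bit 1: prefix='11' -> emit 'e', reset
Bit 2: prefix='0' (no match yet)
Bit 3: prefix='00' -> emit 'a', reset
Bit 4: prefix='1' (no match yet)
Bit 5: prefix='11' -> emit 'e', reset
Bit 6: prefix='1' (no match yet)
Bit 7: prefix='11' -> emit 'e', reset
Bit 8: prefix='0' (no match yet)
Bit 9: prefix='01' -> emit 'f', reset
Bit 10: prefix='0' (no match yet)
Bit 11: prefix='00' -> emit 'a', reset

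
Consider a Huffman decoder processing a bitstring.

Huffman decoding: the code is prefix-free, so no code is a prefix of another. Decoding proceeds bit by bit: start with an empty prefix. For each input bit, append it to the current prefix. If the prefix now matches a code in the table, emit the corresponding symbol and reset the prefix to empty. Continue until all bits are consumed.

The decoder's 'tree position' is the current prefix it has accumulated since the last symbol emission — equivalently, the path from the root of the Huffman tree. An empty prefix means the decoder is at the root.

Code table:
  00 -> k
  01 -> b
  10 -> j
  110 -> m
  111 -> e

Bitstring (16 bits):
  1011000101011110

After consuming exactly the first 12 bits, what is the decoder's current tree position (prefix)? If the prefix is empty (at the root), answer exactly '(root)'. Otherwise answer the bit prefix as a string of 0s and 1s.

Bit 0: prefix='1' (no match yet)
Bit 1: prefix='10' -> emit 'j', reset
Bit 2: prefix='1' (no match yet)
Bit 3: prefix='11' (no match yet)
Bit 4: prefix='110' -> emit 'm', reset
Bit 5: prefix='0' (no match yet)
Bit 6: prefix='00' -> emit 'k', reset
Bit 7: prefix='1' (no match yet)
Bit 8: prefix='10' -> emit 'j', reset
Bit 9: prefix='1' (no match yet)
Bit 10: prefix='10' -> emit 'j', reset
Bit 11: prefix='1' (no match yet)

Answer: 1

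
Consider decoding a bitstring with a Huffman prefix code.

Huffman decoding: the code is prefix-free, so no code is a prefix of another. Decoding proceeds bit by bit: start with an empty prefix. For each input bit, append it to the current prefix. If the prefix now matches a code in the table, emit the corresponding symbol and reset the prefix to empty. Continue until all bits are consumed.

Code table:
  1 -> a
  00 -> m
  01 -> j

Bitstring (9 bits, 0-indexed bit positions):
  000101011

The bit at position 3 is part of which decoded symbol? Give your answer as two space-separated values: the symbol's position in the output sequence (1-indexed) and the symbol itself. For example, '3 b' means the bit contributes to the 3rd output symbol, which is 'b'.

Answer: 2 j

Derivation:
Bit 0: prefix='0' (no match yet)
Bit 1: prefix='00' -> emit 'm', reset
Bit 2: prefix='0' (no match yet)
Bit 3: prefix='01' -> emit 'j', reset
Bit 4: prefix='0' (no match yet)
Bit 5: prefix='01' -> emit 'j', reset
Bit 6: prefix='0' (no match yet)
Bit 7: prefix='01' -> emit 'j', reset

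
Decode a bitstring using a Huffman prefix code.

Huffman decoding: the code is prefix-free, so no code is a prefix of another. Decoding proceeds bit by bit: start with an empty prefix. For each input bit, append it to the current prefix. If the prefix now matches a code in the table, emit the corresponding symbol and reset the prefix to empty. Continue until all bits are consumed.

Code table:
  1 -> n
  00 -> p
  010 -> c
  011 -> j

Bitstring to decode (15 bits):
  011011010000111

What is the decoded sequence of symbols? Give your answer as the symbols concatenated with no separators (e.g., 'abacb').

Bit 0: prefix='0' (no match yet)
Bit 1: prefix='01' (no match yet)
Bit 2: prefix='011' -> emit 'j', reset
Bit 3: prefix='0' (no match yet)
Bit 4: prefix='01' (no match yet)
Bit 5: prefix='011' -> emit 'j', reset
Bit 6: prefix='0' (no match yet)
Bit 7: prefix='01' (no match yet)
Bit 8: prefix='010' -> emit 'c', reset
Bit 9: prefix='0' (no match yet)
Bit 10: prefix='00' -> emit 'p', reset
Bit 11: prefix='0' (no match yet)
Bit 12: prefix='01' (no match yet)
Bit 13: prefix='011' -> emit 'j', reset
Bit 14: prefix='1' -> emit 'n', reset

Answer: jjcpjn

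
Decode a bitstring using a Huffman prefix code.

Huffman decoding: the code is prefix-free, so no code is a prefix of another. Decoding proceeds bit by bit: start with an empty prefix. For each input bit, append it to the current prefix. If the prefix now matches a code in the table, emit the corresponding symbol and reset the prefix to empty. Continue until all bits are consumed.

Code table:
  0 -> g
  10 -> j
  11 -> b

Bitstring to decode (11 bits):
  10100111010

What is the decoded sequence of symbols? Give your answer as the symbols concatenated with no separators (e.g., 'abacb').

Answer: jjgbjj

Derivation:
Bit 0: prefix='1' (no match yet)
Bit 1: prefix='10' -> emit 'j', reset
Bit 2: prefix='1' (no match yet)
Bit 3: prefix='10' -> emit 'j', reset
Bit 4: prefix='0' -> emit 'g', reset
Bit 5: prefix='1' (no match yet)
Bit 6: prefix='11' -> emit 'b', reset
Bit 7: prefix='1' (no match yet)
Bit 8: prefix='10' -> emit 'j', reset
Bit 9: prefix='1' (no match yet)
Bit 10: prefix='10' -> emit 'j', reset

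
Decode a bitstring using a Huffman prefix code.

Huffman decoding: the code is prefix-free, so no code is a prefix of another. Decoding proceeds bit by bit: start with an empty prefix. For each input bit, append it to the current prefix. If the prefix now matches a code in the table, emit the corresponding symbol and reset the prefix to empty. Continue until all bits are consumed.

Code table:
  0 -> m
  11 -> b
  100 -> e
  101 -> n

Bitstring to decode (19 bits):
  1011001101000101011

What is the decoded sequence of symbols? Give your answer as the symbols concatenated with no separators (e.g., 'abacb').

Answer: nebmemnmb

Derivation:
Bit 0: prefix='1' (no match yet)
Bit 1: prefix='10' (no match yet)
Bit 2: prefix='101' -> emit 'n', reset
Bit 3: prefix='1' (no match yet)
Bit 4: prefix='10' (no match yet)
Bit 5: prefix='100' -> emit 'e', reset
Bit 6: prefix='1' (no match yet)
Bit 7: prefix='11' -> emit 'b', reset
Bit 8: prefix='0' -> emit 'm', reset
Bit 9: prefix='1' (no match yet)
Bit 10: prefix='10' (no match yet)
Bit 11: prefix='100' -> emit 'e', reset
Bit 12: prefix='0' -> emit 'm', reset
Bit 13: prefix='1' (no match yet)
Bit 14: prefix='10' (no match yet)
Bit 15: prefix='101' -> emit 'n', reset
Bit 16: prefix='0' -> emit 'm', reset
Bit 17: prefix='1' (no match yet)
Bit 18: prefix='11' -> emit 'b', reset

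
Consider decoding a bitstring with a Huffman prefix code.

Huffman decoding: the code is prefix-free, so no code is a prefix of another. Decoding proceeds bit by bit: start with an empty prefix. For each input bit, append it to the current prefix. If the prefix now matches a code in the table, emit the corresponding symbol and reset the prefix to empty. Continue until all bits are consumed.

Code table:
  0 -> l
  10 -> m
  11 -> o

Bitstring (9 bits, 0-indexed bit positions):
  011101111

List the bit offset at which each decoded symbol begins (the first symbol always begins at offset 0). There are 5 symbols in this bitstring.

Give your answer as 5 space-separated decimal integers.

Bit 0: prefix='0' -> emit 'l', reset
Bit 1: prefix='1' (no match yet)
Bit 2: prefix='11' -> emit 'o', reset
Bit 3: prefix='1' (no match yet)
Bit 4: prefix='10' -> emit 'm', reset
Bit 5: prefix='1' (no match yet)
Bit 6: prefix='11' -> emit 'o', reset
Bit 7: prefix='1' (no match yet)
Bit 8: prefix='11' -> emit 'o', reset

Answer: 0 1 3 5 7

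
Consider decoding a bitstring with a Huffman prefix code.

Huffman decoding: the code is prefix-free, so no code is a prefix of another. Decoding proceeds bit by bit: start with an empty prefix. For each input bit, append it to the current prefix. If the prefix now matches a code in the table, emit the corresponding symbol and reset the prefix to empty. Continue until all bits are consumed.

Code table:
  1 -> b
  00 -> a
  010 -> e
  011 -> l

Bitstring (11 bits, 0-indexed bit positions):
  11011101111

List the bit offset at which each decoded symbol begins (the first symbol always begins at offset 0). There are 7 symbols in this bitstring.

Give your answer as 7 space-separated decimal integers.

Bit 0: prefix='1' -> emit 'b', reset
Bit 1: prefix='1' -> emit 'b', reset
Bit 2: prefix='0' (no match yet)
Bit 3: prefix='01' (no match yet)
Bit 4: prefix='011' -> emit 'l', reset
Bit 5: prefix='1' -> emit 'b', reset
Bit 6: prefix='0' (no match yet)
Bit 7: prefix='01' (no match yet)
Bit 8: prefix='011' -> emit 'l', reset
Bit 9: prefix='1' -> emit 'b', reset
Bit 10: prefix='1' -> emit 'b', reset

Answer: 0 1 2 5 6 9 10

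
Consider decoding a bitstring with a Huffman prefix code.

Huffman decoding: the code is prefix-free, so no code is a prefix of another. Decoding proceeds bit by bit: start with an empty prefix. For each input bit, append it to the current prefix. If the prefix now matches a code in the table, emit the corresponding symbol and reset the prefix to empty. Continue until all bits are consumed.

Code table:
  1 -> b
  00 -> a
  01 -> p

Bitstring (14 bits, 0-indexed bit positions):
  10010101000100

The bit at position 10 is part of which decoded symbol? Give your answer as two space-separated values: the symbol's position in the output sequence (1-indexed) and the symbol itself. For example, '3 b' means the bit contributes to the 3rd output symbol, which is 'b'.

Answer: 7 p

Derivation:
Bit 0: prefix='1' -> emit 'b', reset
Bit 1: prefix='0' (no match yet)
Bit 2: prefix='00' -> emit 'a', reset
Bit 3: prefix='1' -> emit 'b', reset
Bit 4: prefix='0' (no match yet)
Bit 5: prefix='01' -> emit 'p', reset
Bit 6: prefix='0' (no match yet)
Bit 7: prefix='01' -> emit 'p', reset
Bit 8: prefix='0' (no match yet)
Bit 9: prefix='00' -> emit 'a', reset
Bit 10: prefix='0' (no match yet)
Bit 11: prefix='01' -> emit 'p', reset
Bit 12: prefix='0' (no match yet)
Bit 13: prefix='00' -> emit 'a', reset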